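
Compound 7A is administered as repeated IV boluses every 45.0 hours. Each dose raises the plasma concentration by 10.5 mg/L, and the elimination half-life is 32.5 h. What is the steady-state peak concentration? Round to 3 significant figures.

k = ln 2 / 32.5 = 0.02133 h⁻¹
Fraction remaining after one interval: e^(−kτ) = e^(−0.02133 × 45.0) = 0.3830
R = 1 / (1 − 0.3830) = 1.621
Css,max = 10.5 × 1.621 ≈ 17.0 mg/L

17.0 mg/L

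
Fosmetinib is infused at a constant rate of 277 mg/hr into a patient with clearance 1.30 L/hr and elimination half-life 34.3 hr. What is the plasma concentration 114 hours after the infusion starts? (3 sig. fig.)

192 µg/mL

Css = rate / CL = 277 / 1.30 = 213.1 µg/mL
k = ln 2 / 34.3 = 0.02021 hr⁻¹
C(t) = Css (1 − e^(−kt)) = 213.1 × (1 − e^(−2.304)) = 213.1 × 0.9001 ≈ 192 µg/mL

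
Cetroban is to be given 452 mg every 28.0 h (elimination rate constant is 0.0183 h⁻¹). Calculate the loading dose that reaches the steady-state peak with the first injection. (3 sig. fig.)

Accumulation ratio R = 1 / (1 − e^(−kτ)) = 1 / (1 − e^(−0.01830×28.0)) = 1 / (1 − 0.5991) = 2.494
Loading dose = maintenance dose × R = 452 × 2.494 ≈ 1130 mg

1130 mg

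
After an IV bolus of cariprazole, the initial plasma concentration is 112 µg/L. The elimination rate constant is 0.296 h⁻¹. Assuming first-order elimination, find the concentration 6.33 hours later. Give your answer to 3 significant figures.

17.2 µg/L

C(t) = C₀ e^(−kt) = 112 × e^(−0.2960 × 6.33) = 112 × e^(−1.874) = 112 × 0.1536 ≈ 17.2 µg/L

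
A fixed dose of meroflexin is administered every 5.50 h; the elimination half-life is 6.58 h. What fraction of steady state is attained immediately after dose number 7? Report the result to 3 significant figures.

k = ln 2 / 6.58 = 0.1053 h⁻¹
f_n = 1 − e^(−nkτ) = 1 − e^(−7 × 0.1053 × 5.50) = 1 − e^(−4.056) = 1 − 0.01732 ≈ 0.983

0.983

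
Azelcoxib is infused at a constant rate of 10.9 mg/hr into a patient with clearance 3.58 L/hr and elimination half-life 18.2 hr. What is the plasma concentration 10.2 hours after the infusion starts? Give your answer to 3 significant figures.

Css = rate / CL = 10.9 / 3.58 = 3.045 µg/mL
k = ln 2 / 18.2 = 0.03809 hr⁻¹
C(t) = Css (1 − e^(−kt)) = 3.045 × (1 − e^(−0.3885)) = 3.045 × 0.3219 ≈ 0.980 µg/mL

0.980 µg/mL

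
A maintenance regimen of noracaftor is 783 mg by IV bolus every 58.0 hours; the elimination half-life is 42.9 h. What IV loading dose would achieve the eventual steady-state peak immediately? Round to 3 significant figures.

k = ln 2 / 42.9 = 0.01616 h⁻¹
Accumulation ratio R = 1 / (1 − e^(−kτ)) = 1 / (1 − e^(−0.01616×58.0)) = 1 / (1 − 0.3918) = 1.644
Loading dose = maintenance dose × R = 783 × 1.644 ≈ 1290 mg

1290 mg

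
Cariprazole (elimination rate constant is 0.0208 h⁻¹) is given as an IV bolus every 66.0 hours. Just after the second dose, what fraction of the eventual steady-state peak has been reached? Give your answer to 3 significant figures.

0.936

f_n = 1 − e^(−nkτ) = 1 − e^(−2 × 0.02080 × 66.0) = 1 − e^(−2.746) = 1 − 0.06421 ≈ 0.936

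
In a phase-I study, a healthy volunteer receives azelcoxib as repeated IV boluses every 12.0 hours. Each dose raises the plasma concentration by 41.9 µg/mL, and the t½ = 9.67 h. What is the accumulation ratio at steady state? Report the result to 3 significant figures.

k = ln 2 / 9.67 = 0.07168 h⁻¹
Fraction remaining after one interval: e^(−kτ) = e^(−0.07168 × 12.0) = 0.4231
R = 1 / (1 − 0.4231) = 1 / 0.5769 ≈ 1.73

1.73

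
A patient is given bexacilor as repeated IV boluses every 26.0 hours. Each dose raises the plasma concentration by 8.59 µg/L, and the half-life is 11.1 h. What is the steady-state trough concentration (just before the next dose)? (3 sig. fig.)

k = ln 2 / 11.1 = 0.06245 h⁻¹
Fraction remaining after one interval: e^(−kτ) = e^(−0.06245 × 26.0) = 0.1972
R = 1 / (1 − 0.1972) = 1.246
Css,max = 8.59 × 1.246 = 10.70 µg/L
Css,min = Css,max × e^(−kτ) = 10.70 × 0.1972 ≈ 2.11 µg/L

2.11 µg/L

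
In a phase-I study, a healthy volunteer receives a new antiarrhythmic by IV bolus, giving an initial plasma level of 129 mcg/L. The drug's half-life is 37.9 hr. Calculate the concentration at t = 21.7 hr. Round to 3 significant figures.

k = ln 2 / 37.9 = 0.01829 hr⁻¹
21.7 hr is 0.5726 half-lives, so C = 129 × (1/2)^0.5726 = 129 × 0.6724 ≈ 86.7 mcg/L

86.7 mcg/L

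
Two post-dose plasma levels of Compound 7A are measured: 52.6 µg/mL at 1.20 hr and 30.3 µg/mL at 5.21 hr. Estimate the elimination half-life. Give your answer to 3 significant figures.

k = ln(C₁/C₂) / (t₂ − t₁) = ln(52.6/30.3) / (5.21 − 1.20)
  = 0.5516 / 4.010 = 0.1375 hr⁻¹
t½ = ln 2 / k = ln 2 / 0.1375 ≈ 5.04 hours

5.04 hours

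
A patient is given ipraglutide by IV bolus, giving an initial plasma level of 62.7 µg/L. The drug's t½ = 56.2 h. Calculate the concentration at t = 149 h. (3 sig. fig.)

k = ln 2 / 56.2 = 0.01233 h⁻¹
149 h is 2.651 half-lives, so C = 62.7 × (1/2)^2.651 = 62.7 × 0.1592 ≈ 9.98 µg/L

9.98 µg/L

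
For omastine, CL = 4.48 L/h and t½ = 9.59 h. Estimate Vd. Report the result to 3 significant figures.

k = ln 2 / t½ = ln 2 / 9.59 = 0.07228 h⁻¹
V = CL / k = 4.48 / 0.07228 ≈ 62.0 L

62.0 L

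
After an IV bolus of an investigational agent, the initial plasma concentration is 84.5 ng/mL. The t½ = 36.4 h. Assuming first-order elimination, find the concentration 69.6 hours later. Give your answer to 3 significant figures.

22.5 ng/mL

k = ln 2 / 36.4 = 0.01904 h⁻¹
C(t) = C₀ e^(−kt) = 84.5 × e^(−0.01904 × 69.6) = 84.5 × e^(−1.325) = 84.5 × 0.2657 ≈ 22.5 ng/mL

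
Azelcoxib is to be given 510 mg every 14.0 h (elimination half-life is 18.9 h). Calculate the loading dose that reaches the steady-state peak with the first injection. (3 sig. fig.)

1270 mg

k = ln 2 / 18.9 = 0.03667 h⁻¹
Accumulation ratio R = 1 / (1 − e^(−kτ)) = 1 / (1 − e^(−0.03667×14.0)) = 1 / (1 − 0.5984) = 2.490
Loading dose = maintenance dose × R = 510 × 2.490 ≈ 1270 mg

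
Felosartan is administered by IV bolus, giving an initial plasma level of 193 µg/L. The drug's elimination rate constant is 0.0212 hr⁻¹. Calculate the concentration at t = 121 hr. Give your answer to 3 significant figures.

14.8 µg/L

C(t) = C₀ e^(−kt) = 193 × e^(−0.02120 × 121) = 193 × e^(−2.565) = 193 × 0.07690 ≈ 14.8 µg/L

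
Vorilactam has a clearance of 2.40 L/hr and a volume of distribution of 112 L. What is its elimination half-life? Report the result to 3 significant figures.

32.3 hours

k = CL / V = 2.40 / 112 = 0.02143 hr⁻¹
t½ = ln 2 / k = ln 2 / 0.02143 ≈ 32.3 hours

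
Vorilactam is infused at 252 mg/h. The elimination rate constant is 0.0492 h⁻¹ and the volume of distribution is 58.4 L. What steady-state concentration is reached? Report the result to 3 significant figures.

CL = k · V = 0.0492 × 58.4 = 2.873 L/h
Css = rate / CL = 252 / 2.873 ≈ 87.7 µg/mL

87.7 µg/mL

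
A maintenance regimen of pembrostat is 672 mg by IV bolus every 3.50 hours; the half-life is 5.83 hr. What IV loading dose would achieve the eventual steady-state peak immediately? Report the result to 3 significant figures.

k = ln 2 / 5.83 = 0.1189 hr⁻¹
Accumulation ratio R = 1 / (1 − e^(−kτ)) = 1 / (1 − e^(−0.1189×3.50)) = 1 / (1 − 0.6596) = 2.938
Loading dose = maintenance dose × R = 672 × 2.938 ≈ 1970 mg

1970 mg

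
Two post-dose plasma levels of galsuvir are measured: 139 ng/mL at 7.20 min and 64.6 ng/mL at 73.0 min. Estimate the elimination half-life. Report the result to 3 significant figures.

59.5 minutes

k = ln(C₁/C₂) / (t₂ − t₁) = ln(139/64.6) / (73.0 − 7.20)
  = 0.7663 / 65.80 = 0.01165 min⁻¹
t½ = ln 2 / k = ln 2 / 0.01165 ≈ 59.5 minutes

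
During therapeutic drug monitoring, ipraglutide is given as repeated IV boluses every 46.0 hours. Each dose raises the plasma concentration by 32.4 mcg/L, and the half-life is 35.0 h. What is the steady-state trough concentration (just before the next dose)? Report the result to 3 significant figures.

k = ln 2 / 35.0 = 0.01980 h⁻¹
Fraction remaining after one interval: e^(−kτ) = e^(−0.01980 × 46.0) = 0.4021
R = 1 / (1 − 0.4021) = 1.673
Css,max = 32.4 × 1.673 = 54.19 mcg/L
Css,min = Css,max × e^(−kτ) = 54.19 × 0.4021 ≈ 21.8 mcg/L

21.8 mcg/L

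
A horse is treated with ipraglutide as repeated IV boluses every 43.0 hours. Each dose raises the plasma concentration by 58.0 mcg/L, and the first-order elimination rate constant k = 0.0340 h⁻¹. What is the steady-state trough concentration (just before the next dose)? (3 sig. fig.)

17.5 mcg/L

Fraction remaining after one interval: e^(−kτ) = e^(−0.03400 × 43.0) = 0.2318
R = 1 / (1 − 0.2318) = 1.302
Css,max = 58.0 × 1.302 = 75.50 mcg/L
Css,min = Css,max × e^(−kτ) = 75.50 × 0.2318 ≈ 17.5 mcg/L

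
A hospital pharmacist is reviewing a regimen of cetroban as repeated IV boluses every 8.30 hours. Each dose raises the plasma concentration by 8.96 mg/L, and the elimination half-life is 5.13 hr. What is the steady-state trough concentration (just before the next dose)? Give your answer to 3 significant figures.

k = ln 2 / 5.13 = 0.1351 hr⁻¹
Fraction remaining after one interval: e^(−kτ) = e^(−0.1351 × 8.30) = 0.3258
R = 1 / (1 − 0.3258) = 1.483
Css,max = 8.96 × 1.483 = 13.29 mg/L
Css,min = Css,max × e^(−kτ) = 13.29 × 0.3258 ≈ 4.33 mg/L

4.33 mg/L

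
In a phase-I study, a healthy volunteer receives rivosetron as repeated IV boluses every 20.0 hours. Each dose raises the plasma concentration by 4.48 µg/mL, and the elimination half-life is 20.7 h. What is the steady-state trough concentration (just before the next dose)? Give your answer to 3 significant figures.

k = ln 2 / 20.7 = 0.03349 h⁻¹
Fraction remaining after one interval: e^(−kτ) = e^(−0.03349 × 20.0) = 0.5119
R = 1 / (1 − 0.5119) = 2.049
Css,max = 4.48 × 2.049 = 9.178 µg/mL
Css,min = Css,max × e^(−kτ) = 9.178 × 0.5119 ≈ 4.70 µg/mL

4.70 µg/mL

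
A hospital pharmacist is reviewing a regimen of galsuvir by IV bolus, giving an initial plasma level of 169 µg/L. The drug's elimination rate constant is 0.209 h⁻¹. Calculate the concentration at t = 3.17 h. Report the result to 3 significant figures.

C(t) = C₀ e^(−kt) = 169 × e^(−0.2090 × 3.17) = 169 × e^(−0.6625) = 169 × 0.5155 ≈ 87.1 µg/L

87.1 µg/L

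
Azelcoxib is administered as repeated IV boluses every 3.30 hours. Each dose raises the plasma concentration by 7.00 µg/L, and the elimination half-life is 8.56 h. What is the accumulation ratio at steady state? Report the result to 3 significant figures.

4.26

k = ln 2 / 8.56 = 0.08098 h⁻¹
Fraction remaining after one interval: e^(−kτ) = e^(−0.08098 × 3.30) = 0.7655
R = 1 / (1 − 0.7655) = 1 / 0.2345 ≈ 4.26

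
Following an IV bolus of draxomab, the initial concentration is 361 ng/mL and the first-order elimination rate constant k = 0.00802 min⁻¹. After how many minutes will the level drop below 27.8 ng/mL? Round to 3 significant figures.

320 minutes

C(t) = C₀ e^(−kt)  ⇒  t = ln(C₀/C) / k
t = ln(361/27.8) / 0.008020 = 2.564 / 0.008020 ≈ 320 minutes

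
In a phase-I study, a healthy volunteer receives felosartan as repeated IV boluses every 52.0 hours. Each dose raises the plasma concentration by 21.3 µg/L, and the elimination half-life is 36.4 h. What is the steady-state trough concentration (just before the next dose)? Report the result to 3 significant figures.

12.6 µg/L

k = ln 2 / 36.4 = 0.01904 h⁻¹
Fraction remaining after one interval: e^(−kτ) = e^(−0.01904 × 52.0) = 0.3715
R = 1 / (1 − 0.3715) = 1.591
Css,max = 21.3 × 1.591 = 33.89 µg/L
Css,min = Css,max × e^(−kτ) = 33.89 × 0.3715 ≈ 12.6 µg/L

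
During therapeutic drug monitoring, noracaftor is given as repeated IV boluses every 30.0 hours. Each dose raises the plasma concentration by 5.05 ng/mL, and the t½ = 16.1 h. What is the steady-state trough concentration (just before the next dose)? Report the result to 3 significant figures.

1.91 ng/mL

k = ln 2 / 16.1 = 0.04305 h⁻¹
Fraction remaining after one interval: e^(−kτ) = e^(−0.04305 × 30.0) = 0.2748
R = 1 / (1 − 0.2748) = 1.379
Css,max = 5.05 × 1.379 = 6.964 ng/mL
Css,min = Css,max × e^(−kτ) = 6.964 × 0.2748 ≈ 1.91 ng/mL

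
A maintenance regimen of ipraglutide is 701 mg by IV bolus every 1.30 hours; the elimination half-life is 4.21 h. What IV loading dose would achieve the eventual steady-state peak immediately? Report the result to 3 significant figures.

k = ln 2 / 4.21 = 0.1646 h⁻¹
Accumulation ratio R = 1 / (1 − e^(−kτ)) = 1 / (1 − e^(−0.1646×1.30)) = 1 / (1 − 0.8073) = 5.190
Loading dose = maintenance dose × R = 701 × 5.190 ≈ 3640 mg

3640 mg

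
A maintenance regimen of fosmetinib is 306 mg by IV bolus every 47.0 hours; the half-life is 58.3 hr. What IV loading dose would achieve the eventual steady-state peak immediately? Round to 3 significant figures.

715 mg

k = ln 2 / 58.3 = 0.01189 hr⁻¹
Accumulation ratio R = 1 / (1 − e^(−kτ)) = 1 / (1 − e^(−0.01189×47.0)) = 1 / (1 − 0.5719) = 2.336
Loading dose = maintenance dose × R = 306 × 2.336 ≈ 715 mg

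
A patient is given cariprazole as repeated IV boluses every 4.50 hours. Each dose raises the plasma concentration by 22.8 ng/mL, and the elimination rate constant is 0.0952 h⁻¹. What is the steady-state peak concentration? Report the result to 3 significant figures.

65.4 ng/mL

Fraction remaining after one interval: e^(−kτ) = e^(−0.09520 × 4.50) = 0.6516
R = 1 / (1 − 0.6516) = 2.870
Css,max = 22.8 × 2.870 ≈ 65.4 ng/mL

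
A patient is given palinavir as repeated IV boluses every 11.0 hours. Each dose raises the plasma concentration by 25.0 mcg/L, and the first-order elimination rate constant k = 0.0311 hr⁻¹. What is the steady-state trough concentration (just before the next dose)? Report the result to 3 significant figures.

Fraction remaining after one interval: e^(−kτ) = e^(−0.03110 × 11.0) = 0.7103
R = 1 / (1 − 0.7103) = 3.452
Css,max = 25.0 × 3.452 = 86.29 mcg/L
Css,min = Css,max × e^(−kτ) = 86.29 × 0.7103 ≈ 61.3 mcg/L

61.3 mcg/L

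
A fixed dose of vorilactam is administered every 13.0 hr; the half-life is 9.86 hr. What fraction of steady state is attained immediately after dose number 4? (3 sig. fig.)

k = ln 2 / 9.86 = 0.07030 hr⁻¹
f_n = 1 − e^(−nkτ) = 1 − e^(−4 × 0.07030 × 13.0) = 1 − e^(−3.656) = 1 − 0.02585 ≈ 0.974

0.974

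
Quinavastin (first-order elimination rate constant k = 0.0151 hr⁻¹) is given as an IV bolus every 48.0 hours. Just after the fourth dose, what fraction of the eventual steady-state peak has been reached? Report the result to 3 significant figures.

f_n = 1 − e^(−nkτ) = 1 − e^(−4 × 0.01510 × 48.0) = 1 − e^(−2.899) = 1 − 0.05507 ≈ 0.945

0.945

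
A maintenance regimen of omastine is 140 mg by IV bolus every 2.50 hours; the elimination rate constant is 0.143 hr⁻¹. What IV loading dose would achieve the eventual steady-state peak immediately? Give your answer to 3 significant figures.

466 mg

Accumulation ratio R = 1 / (1 − e^(−kτ)) = 1 / (1 − e^(−0.1430×2.50)) = 1 / (1 − 0.6994) = 3.327
Loading dose = maintenance dose × R = 140 × 3.327 ≈ 466 mg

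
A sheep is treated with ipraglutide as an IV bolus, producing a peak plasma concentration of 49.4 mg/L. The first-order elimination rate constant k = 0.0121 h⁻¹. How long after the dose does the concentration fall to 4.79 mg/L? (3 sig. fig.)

193 hours

C(t) = C₀ e^(−kt)  ⇒  t = ln(C₀/C) / k
t = ln(49.4/4.79) / 0.01210 = 2.333 / 0.01210 ≈ 193 hours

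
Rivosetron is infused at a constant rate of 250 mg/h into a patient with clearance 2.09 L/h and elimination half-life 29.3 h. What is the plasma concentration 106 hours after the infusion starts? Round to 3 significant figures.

110 mg/L

Css = rate / CL = 250 / 2.09 = 119.6 mg/L
k = ln 2 / 29.3 = 0.02366 h⁻¹
C(t) = Css (1 − e^(−kt)) = 119.6 × (1 − e^(−2.508)) = 119.6 × 0.9185 ≈ 110 mg/L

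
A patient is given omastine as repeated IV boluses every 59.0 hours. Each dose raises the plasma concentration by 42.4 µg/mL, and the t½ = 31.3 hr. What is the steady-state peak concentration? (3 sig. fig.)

58.1 µg/mL

k = ln 2 / 31.3 = 0.02215 hr⁻¹
Fraction remaining after one interval: e^(−kτ) = e^(−0.02215 × 59.0) = 0.2707
R = 1 / (1 − 0.2707) = 1.371
Css,max = 42.4 × 1.371 ≈ 58.1 µg/mL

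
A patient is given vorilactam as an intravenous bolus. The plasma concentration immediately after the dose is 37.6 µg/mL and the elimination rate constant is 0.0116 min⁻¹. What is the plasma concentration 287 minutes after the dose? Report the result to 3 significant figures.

1.35 µg/mL

C(t) = C₀ e^(−kt) = 37.6 × e^(−0.01160 × 287) = 37.6 × e^(−3.329) = 37.6 × 0.03582 ≈ 1.35 µg/mL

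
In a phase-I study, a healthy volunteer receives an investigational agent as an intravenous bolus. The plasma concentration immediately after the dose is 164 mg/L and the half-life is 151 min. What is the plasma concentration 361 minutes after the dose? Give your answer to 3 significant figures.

31.3 mg/L

k = ln 2 / 151 = 0.004590 min⁻¹
361 min is 2.391 half-lives, so C = 164 × (1/2)^2.391 = 164 × 0.1907 ≈ 31.3 mg/L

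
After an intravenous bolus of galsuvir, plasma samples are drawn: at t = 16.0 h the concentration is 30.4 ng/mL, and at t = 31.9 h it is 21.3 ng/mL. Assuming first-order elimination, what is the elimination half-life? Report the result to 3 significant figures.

k = ln(C₁/C₂) / (t₂ − t₁) = ln(30.4/21.3) / (31.9 − 16.0)
  = 0.3557 / 15.90 = 0.02237 h⁻¹
t½ = ln 2 / k = ln 2 / 0.02237 ≈ 31.0 hours

31.0 hours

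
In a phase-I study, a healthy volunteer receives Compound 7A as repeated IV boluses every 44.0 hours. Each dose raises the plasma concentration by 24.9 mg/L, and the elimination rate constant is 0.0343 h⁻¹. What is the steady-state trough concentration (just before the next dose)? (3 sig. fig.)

7.07 mg/L

Fraction remaining after one interval: e^(−kτ) = e^(−0.03430 × 44.0) = 0.2211
R = 1 / (1 − 0.2211) = 1.284
Css,max = 24.9 × 1.284 = 31.97 mg/L
Css,min = Css,max × e^(−kτ) = 31.97 × 0.2211 ≈ 7.07 mg/L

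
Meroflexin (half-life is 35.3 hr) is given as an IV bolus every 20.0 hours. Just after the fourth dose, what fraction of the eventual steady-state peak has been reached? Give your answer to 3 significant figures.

k = ln 2 / 35.3 = 0.01964 hr⁻¹
f_n = 1 − e^(−nkτ) = 1 − e^(−4 × 0.01964 × 20.0) = 1 − e^(−1.571) = 1 − 0.2079 ≈ 0.792

0.792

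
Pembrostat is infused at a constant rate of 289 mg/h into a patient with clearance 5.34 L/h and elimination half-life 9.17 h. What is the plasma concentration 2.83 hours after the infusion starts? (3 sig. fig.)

Css = rate / CL = 289 / 5.34 = 54.12 µg/mL
k = ln 2 / 9.17 = 0.07559 h⁻¹
C(t) = Css (1 − e^(−kt)) = 54.12 × (1 − e^(−0.2139)) = 54.12 × 0.1926 ≈ 10.4 µg/mL

10.4 µg/mL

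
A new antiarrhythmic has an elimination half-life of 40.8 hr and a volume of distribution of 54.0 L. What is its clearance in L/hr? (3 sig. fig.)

k = ln 2 / t½ = ln 2 / 40.8 = 0.01699 hr⁻¹
CL = k · V = 0.01699 × 54.0 ≈ 0.917 L/hr

0.917 L/hr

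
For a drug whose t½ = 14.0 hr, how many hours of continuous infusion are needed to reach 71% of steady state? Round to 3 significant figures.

k = ln 2 / 14.0 = 0.04951 hr⁻¹
f = 1 − e^(−kt)  ⇒  t = −ln(1 − f) / k
t = −ln(1 − 0.71) / 0.04951 = 1.238 / 0.04951 ≈ 25.0 hours

25.0 hours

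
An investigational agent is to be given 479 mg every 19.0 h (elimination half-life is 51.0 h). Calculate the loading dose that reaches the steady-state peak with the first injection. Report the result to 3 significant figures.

2100 mg

k = ln 2 / 51.0 = 0.01359 h⁻¹
Accumulation ratio R = 1 / (1 − e^(−kτ)) = 1 / (1 − e^(−0.01359×19.0)) = 1 / (1 − 0.7724) = 4.394
Loading dose = maintenance dose × R = 479 × 4.394 ≈ 2100 mg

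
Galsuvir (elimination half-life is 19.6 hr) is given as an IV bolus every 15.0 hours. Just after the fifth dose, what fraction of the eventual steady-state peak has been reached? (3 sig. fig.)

k = ln 2 / 19.6 = 0.03536 hr⁻¹
f_n = 1 − e^(−nkτ) = 1 − e^(−5 × 0.03536 × 15.0) = 1 − e^(−2.652) = 1 − 0.07049 ≈ 0.930

0.930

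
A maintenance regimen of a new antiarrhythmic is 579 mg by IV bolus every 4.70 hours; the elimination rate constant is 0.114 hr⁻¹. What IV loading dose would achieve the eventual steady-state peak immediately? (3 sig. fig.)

1400 mg

Accumulation ratio R = 1 / (1 − e^(−kτ)) = 1 / (1 − e^(−0.1140×4.70)) = 1 / (1 − 0.5852) = 2.411
Loading dose = maintenance dose × R = 579 × 2.411 ≈ 1400 mg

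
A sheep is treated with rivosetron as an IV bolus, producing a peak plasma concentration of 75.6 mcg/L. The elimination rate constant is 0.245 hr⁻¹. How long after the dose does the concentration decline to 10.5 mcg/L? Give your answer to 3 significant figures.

C(t) = C₀ e^(−kt)  ⇒  t = ln(C₀/C) / k
t = ln(75.6/10.5) / 0.2450 = 1.974 / 0.2450 ≈ 8.06 hours

8.06 hours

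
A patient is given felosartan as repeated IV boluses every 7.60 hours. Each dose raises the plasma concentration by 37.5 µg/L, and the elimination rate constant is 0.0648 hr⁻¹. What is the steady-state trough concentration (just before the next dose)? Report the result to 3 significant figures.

58.9 µg/L

Fraction remaining after one interval: e^(−kτ) = e^(−0.06480 × 7.60) = 0.6111
R = 1 / (1 − 0.6111) = 2.571
Css,max = 37.5 × 2.571 = 96.43 µg/L
Css,min = Css,max × e^(−kτ) = 96.43 × 0.6111 ≈ 58.9 µg/L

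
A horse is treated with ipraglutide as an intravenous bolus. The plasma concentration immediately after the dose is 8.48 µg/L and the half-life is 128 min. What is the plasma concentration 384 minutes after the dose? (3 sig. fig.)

k = ln 2 / 128 = 0.005415 min⁻¹
384 min is 3.000 half-lives, so C = 8.48 × (1/2)^3.000 = 8.48 × 0.1250 ≈ 1.06 µg/L

1.06 µg/L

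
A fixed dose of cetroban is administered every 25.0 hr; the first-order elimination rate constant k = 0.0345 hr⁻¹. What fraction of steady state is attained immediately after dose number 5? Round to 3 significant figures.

0.987

f_n = 1 − e^(−nkτ) = 1 − e^(−5 × 0.03450 × 25.0) = 1 − e^(−4.312) = 1 − 0.01340 ≈ 0.987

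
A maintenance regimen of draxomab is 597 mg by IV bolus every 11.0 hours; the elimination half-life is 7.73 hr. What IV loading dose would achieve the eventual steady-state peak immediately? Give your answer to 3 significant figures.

952 mg

k = ln 2 / 7.73 = 0.08967 hr⁻¹
Accumulation ratio R = 1 / (1 − e^(−kτ)) = 1 / (1 − e^(−0.08967×11.0)) = 1 / (1 − 0.3729) = 1.595
Loading dose = maintenance dose × R = 597 × 1.595 ≈ 952 mg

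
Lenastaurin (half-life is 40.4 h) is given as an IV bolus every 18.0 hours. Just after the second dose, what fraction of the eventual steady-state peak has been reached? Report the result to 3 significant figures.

0.461

k = ln 2 / 40.4 = 0.01716 h⁻¹
f_n = 1 − e^(−nkτ) = 1 − e^(−2 × 0.01716 × 18.0) = 1 − e^(−0.6177) = 1 − 0.5392 ≈ 0.461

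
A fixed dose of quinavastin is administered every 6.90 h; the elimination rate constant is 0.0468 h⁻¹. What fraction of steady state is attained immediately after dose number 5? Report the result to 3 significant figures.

0.801

f_n = 1 − e^(−nkτ) = 1 − e^(−5 × 0.04680 × 6.90) = 1 − e^(−1.615) = 1 − 0.1990 ≈ 0.801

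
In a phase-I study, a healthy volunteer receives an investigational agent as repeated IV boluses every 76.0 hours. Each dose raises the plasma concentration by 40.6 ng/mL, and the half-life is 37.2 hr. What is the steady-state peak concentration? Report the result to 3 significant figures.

53.6 ng/mL

k = ln 2 / 37.2 = 0.01863 hr⁻¹
Fraction remaining after one interval: e^(−kτ) = e^(−0.01863 × 76.0) = 0.2427
R = 1 / (1 − 0.2427) = 1.320
Css,max = 40.6 × 1.320 ≈ 53.6 ng/mL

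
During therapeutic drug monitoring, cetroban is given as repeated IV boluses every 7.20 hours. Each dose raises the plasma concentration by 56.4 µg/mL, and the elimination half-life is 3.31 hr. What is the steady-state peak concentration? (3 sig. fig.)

72.4 µg/mL

k = ln 2 / 3.31 = 0.2094 hr⁻¹
Fraction remaining after one interval: e^(−kτ) = e^(−0.2094 × 7.20) = 0.2214
R = 1 / (1 − 0.2214) = 1.284
Css,max = 56.4 × 1.284 ≈ 72.4 µg/mL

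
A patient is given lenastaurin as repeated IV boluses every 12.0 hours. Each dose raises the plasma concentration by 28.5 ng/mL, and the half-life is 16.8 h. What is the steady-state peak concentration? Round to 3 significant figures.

k = ln 2 / 16.8 = 0.04126 h⁻¹
Fraction remaining after one interval: e^(−kτ) = e^(−0.04126 × 12.0) = 0.6095
R = 1 / (1 − 0.6095) = 2.561
Css,max = 28.5 × 2.561 ≈ 73.0 ng/mL

73.0 ng/mL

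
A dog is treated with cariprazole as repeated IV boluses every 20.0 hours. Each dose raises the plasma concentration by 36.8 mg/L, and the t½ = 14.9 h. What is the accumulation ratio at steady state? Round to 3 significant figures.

1.65

k = ln 2 / 14.9 = 0.04652 h⁻¹
Fraction remaining after one interval: e^(−kτ) = e^(−0.04652 × 20.0) = 0.3944
R = 1 / (1 − 0.3944) = 1 / 0.6056 ≈ 1.65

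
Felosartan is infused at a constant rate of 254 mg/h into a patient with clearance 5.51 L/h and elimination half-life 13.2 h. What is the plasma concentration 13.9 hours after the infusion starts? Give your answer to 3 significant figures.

Css = rate / CL = 254 / 5.51 = 46.10 µg/mL
k = ln 2 / 13.2 = 0.05251 h⁻¹
C(t) = Css (1 − e^(−kt)) = 46.10 × (1 − e^(−0.7299)) = 46.10 × 0.5180 ≈ 23.9 µg/mL

23.9 µg/mL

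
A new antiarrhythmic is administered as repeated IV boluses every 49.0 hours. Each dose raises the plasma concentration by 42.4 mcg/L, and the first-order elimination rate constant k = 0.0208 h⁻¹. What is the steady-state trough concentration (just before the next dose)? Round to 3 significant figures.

Fraction remaining after one interval: e^(−kτ) = e^(−0.02080 × 49.0) = 0.3609
R = 1 / (1 − 0.3609) = 1.565
Css,max = 42.4 × 1.565 = 66.34 mcg/L
Css,min = Css,max × e^(−kτ) = 66.34 × 0.3609 ≈ 23.9 mcg/L

23.9 mcg/L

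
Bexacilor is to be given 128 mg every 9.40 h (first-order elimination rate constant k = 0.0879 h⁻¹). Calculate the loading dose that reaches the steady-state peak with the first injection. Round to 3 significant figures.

Accumulation ratio R = 1 / (1 − e^(−kτ)) = 1 / (1 − e^(−0.08790×9.40)) = 1 / (1 − 0.4377) = 1.778
Loading dose = maintenance dose × R = 128 × 1.778 ≈ 228 mg

228 mg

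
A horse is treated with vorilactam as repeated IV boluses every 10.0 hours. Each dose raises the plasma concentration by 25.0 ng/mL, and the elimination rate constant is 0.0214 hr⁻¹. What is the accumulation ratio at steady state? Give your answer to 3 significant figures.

5.19

Fraction remaining after one interval: e^(−kτ) = e^(−0.02140 × 10.0) = 0.8073
R = 1 / (1 − 0.8073) = 1 / 0.1927 ≈ 5.19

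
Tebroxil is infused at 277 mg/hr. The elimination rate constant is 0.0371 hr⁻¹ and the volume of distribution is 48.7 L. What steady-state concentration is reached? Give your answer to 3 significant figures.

153 mg/L

CL = k · V = 0.0371 × 48.7 = 1.807 L/hr
Css = rate / CL = 277 / 1.807 ≈ 153 mg/L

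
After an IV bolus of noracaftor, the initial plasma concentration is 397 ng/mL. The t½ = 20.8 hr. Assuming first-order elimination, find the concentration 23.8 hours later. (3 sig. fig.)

180 ng/mL

k = ln 2 / 20.8 = 0.03332 hr⁻¹
23.8 hr is 1.144 half-lives, so C = 397 × (1/2)^1.144 = 397 × 0.4524 ≈ 180 ng/mL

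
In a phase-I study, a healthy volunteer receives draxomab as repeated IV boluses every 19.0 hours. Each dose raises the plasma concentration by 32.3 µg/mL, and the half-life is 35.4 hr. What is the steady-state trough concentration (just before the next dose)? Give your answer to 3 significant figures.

k = ln 2 / 35.4 = 0.01958 hr⁻¹
Fraction remaining after one interval: e^(−kτ) = e^(−0.01958 × 19.0) = 0.6893
R = 1 / (1 − 0.6893) = 3.219
Css,max = 32.3 × 3.219 = 104.0 µg/mL
Css,min = Css,max × e^(−kτ) = 104.0 × 0.6893 ≈ 71.7 µg/mL

71.7 µg/mL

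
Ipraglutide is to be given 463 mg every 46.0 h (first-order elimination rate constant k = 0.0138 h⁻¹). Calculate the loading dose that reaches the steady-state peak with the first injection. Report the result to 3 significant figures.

Accumulation ratio R = 1 / (1 − e^(−kτ)) = 1 / (1 − e^(−0.01380×46.0)) = 1 / (1 − 0.5300) = 2.128
Loading dose = maintenance dose × R = 463 × 2.128 ≈ 985 mg

985 mg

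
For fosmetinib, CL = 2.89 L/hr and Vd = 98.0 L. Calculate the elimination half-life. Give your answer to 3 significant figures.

k = CL / V = 2.89 / 98.0 = 0.02949 hr⁻¹
t½ = ln 2 / k = ln 2 / 0.02949 ≈ 23.5 hours

23.5 hours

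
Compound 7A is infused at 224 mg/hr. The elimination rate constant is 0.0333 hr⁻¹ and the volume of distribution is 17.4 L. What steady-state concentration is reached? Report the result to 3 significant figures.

CL = k · V = 0.0333 × 17.4 = 0.5794 L/hr
Css = rate / CL = 224 / 0.5794 ≈ 387 µg/mL

387 µg/mL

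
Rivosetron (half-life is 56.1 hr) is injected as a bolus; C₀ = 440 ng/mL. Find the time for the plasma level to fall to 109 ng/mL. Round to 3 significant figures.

k = ln 2 / 56.1 = 0.01236 hr⁻¹
C(t) = C₀ e^(−kt)  ⇒  t = ln(C₀/C) / k
t = ln(440/109) / 0.01236 = 1.395 / 0.01236 ≈ 113 hours

113 hours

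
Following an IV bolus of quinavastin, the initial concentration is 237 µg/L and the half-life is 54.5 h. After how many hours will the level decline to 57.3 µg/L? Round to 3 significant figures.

k = ln 2 / 54.5 = 0.01272 h⁻¹
C(t) = C₀ e^(−kt)  ⇒  t = ln(C₀/C) / k
t = ln(237/57.3) / 0.01272 = 1.420 / 0.01272 ≈ 112 hours

112 hours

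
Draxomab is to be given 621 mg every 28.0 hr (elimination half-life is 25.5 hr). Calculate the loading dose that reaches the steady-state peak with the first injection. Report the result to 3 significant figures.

k = ln 2 / 25.5 = 0.02718 hr⁻¹
Accumulation ratio R = 1 / (1 − e^(−kτ)) = 1 / (1 − e^(−0.02718×28.0)) = 1 / (1 − 0.4672) = 1.877
Loading dose = maintenance dose × R = 621 × 1.877 ≈ 1170 mg

1170 mg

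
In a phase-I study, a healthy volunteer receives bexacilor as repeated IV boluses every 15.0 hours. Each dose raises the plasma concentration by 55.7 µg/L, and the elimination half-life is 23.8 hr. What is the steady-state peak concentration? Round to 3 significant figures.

k = ln 2 / 23.8 = 0.02912 hr⁻¹
Fraction remaining after one interval: e^(−kτ) = e^(−0.02912 × 15.0) = 0.6461
R = 1 / (1 − 0.6461) = 2.825
Css,max = 55.7 × 2.825 ≈ 157 µg/L

157 µg/L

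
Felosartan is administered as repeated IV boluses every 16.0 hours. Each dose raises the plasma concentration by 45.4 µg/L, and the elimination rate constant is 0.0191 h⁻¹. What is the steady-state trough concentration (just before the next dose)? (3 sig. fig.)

Fraction remaining after one interval: e^(−kτ) = e^(−0.01910 × 16.0) = 0.7367
R = 1 / (1 − 0.7367) = 3.798
Css,max = 45.4 × 3.798 = 172.4 µg/L
Css,min = Css,max × e^(−kτ) = 172.4 × 0.7367 ≈ 127 µg/L

127 µg/L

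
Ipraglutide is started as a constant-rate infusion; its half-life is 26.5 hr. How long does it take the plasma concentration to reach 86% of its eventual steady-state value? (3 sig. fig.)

k = ln 2 / 26.5 = 0.02616 hr⁻¹
f = 1 − e^(−kt)  ⇒  t = −ln(1 − f) / k
t = −ln(1 − 0.86) / 0.02616 = 1.966 / 0.02616 ≈ 75.2 hours

75.2 hours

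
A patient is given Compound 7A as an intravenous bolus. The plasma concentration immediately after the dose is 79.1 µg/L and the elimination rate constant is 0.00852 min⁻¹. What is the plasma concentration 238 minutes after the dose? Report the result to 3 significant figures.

C(t) = C₀ e^(−kt) = 79.1 × e^(−0.008520 × 238) = 79.1 × e^(−2.028) = 79.1 × 0.1316 ≈ 10.4 µg/L

10.4 µg/L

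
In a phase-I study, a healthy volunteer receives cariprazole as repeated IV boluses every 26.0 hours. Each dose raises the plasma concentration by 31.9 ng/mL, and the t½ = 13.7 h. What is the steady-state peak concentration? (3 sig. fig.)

43.6 ng/mL

k = ln 2 / 13.7 = 0.05059 h⁻¹
Fraction remaining after one interval: e^(−kτ) = e^(−0.05059 × 26.0) = 0.2684
R = 1 / (1 − 0.2684) = 1.367
Css,max = 31.9 × 1.367 ≈ 43.6 ng/mL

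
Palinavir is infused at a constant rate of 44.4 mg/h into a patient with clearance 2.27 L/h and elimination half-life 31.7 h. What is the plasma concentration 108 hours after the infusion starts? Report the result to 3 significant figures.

Css = rate / CL = 44.4 / 2.27 = 19.56 µg/mL
k = ln 2 / 31.7 = 0.02187 h⁻¹
C(t) = Css (1 − e^(−kt)) = 19.56 × (1 − e^(−2.362)) = 19.56 × 0.9057 ≈ 17.7 µg/mL

17.7 µg/mL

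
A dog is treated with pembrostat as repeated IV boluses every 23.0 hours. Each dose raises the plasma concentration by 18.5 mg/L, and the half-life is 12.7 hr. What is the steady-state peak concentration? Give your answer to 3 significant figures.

k = ln 2 / 12.7 = 0.05458 hr⁻¹
Fraction remaining after one interval: e^(−kτ) = e^(−0.05458 × 23.0) = 0.2850
R = 1 / (1 − 0.2850) = 1.399
Css,max = 18.5 × 1.399 ≈ 25.9 mg/L

25.9 mg/L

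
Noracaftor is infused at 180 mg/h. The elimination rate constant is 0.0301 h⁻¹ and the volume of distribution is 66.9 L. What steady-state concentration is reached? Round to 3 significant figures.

89.4 mg/L

CL = k · V = 0.0301 × 66.9 = 2.014 L/h
Css = rate / CL = 180 / 2.014 ≈ 89.4 mg/L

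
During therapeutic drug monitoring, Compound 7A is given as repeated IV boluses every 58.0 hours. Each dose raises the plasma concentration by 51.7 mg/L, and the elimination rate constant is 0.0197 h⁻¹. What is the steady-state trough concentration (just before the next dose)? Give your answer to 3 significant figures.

24.2 mg/L

Fraction remaining after one interval: e^(−kτ) = e^(−0.01970 × 58.0) = 0.3190
R = 1 / (1 − 0.3190) = 1.468
Css,max = 51.7 × 1.468 = 75.92 mg/L
Css,min = Css,max × e^(−kτ) = 75.92 × 0.3190 ≈ 24.2 mg/L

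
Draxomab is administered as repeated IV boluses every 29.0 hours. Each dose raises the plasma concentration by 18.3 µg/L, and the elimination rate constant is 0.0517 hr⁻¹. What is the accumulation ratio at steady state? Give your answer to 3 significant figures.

1.29

Fraction remaining after one interval: e^(−kτ) = e^(−0.05170 × 29.0) = 0.2233
R = 1 / (1 − 0.2233) = 1 / 0.7767 ≈ 1.29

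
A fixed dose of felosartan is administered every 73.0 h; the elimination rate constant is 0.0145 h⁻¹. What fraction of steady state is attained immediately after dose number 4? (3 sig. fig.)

f_n = 1 − e^(−nkτ) = 1 − e^(−4 × 0.01450 × 73.0) = 1 − e^(−4.234) = 1 − 0.01449 ≈ 0.986

0.986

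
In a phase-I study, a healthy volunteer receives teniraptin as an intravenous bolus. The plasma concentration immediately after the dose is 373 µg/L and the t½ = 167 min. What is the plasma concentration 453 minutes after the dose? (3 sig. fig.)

56.9 µg/L

k = ln 2 / 167 = 0.004151 min⁻¹
C(t) = C₀ e^(−kt) = 373 × e^(−0.004151 × 453) = 373 × e^(−1.880) = 373 × 0.1526 ≈ 56.9 µg/L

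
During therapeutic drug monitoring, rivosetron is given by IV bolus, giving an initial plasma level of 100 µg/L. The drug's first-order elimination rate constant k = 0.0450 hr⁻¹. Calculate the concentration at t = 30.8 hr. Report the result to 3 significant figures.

C(t) = C₀ e^(−kt) = 100 × e^(−0.04500 × 30.8) = 100 × e^(−1.386) = 100 × 0.2501 ≈ 25.0 µg/L

25.0 µg/L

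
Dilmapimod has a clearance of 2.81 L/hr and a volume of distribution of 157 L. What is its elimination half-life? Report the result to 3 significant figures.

k = CL / V = 2.81 / 157 = 0.01790 hr⁻¹
t½ = ln 2 / k = ln 2 / 0.01790 ≈ 38.7 hours

38.7 hours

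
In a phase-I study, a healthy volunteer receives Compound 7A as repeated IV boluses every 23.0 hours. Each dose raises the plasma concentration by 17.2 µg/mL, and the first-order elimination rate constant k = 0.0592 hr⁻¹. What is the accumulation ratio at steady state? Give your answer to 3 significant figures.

1.34

Fraction remaining after one interval: e^(−kτ) = e^(−0.05920 × 23.0) = 0.2563
R = 1 / (1 − 0.2563) = 1 / 0.7437 ≈ 1.34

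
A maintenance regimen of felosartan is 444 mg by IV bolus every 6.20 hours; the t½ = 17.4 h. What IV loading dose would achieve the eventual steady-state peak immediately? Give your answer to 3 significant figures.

2030 mg

k = ln 2 / 17.4 = 0.03984 h⁻¹
Accumulation ratio R = 1 / (1 − e^(−kτ)) = 1 / (1 − e^(−0.03984×6.20)) = 1 / (1 − 0.7812) = 4.569
Loading dose = maintenance dose × R = 444 × 4.569 ≈ 2030 mg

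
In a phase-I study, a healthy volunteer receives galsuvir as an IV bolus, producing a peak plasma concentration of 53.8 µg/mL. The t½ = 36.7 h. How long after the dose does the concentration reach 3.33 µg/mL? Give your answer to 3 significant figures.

147 hours

k = ln 2 / 36.7 = 0.01889 h⁻¹
C(t) = C₀ e^(−kt)  ⇒  t = ln(C₀/C) / k
t = ln(53.8/3.33) / 0.01889 = 2.782 / 0.01889 ≈ 147 hours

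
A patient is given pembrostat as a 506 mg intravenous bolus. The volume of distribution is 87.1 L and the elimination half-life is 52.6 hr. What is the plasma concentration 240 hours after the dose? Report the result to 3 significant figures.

C₀ = dose / V = 506 / 87.1 = 5.809 mg/L
k = ln 2 / 52.6 = 0.01318 hr⁻¹
C(t) = C₀ e^(−kt) = 5.809 × e^(−0.01318 × 240) = 5.809 × e^(−3.163) = 5.809 × 0.04231 ≈ 0.246 mg/L

0.246 mg/L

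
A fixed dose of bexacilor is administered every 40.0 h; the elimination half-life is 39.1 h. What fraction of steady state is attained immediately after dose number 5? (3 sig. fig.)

0.971

k = ln 2 / 39.1 = 0.01773 h⁻¹
f_n = 1 − e^(−nkτ) = 1 − e^(−5 × 0.01773 × 40.0) = 1 − e^(−3.546) = 1 − 0.02885 ≈ 0.971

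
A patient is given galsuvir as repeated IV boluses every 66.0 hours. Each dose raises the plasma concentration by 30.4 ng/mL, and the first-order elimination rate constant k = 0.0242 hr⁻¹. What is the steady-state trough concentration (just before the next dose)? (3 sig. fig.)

7.72 ng/mL

Fraction remaining after one interval: e^(−kτ) = e^(−0.02420 × 66.0) = 0.2025
R = 1 / (1 − 0.2025) = 1.254
Css,max = 30.4 × 1.254 = 38.12 ng/mL
Css,min = Css,max × e^(−kτ) = 38.12 × 0.2025 ≈ 7.72 ng/mL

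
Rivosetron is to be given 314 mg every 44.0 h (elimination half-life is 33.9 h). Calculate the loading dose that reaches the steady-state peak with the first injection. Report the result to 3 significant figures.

529 mg

k = ln 2 / 33.9 = 0.02045 h⁻¹
Accumulation ratio R = 1 / (1 − e^(−kτ)) = 1 / (1 − e^(−0.02045×44.0)) = 1 / (1 − 0.4067) = 1.686
Loading dose = maintenance dose × R = 314 × 1.686 ≈ 529 mg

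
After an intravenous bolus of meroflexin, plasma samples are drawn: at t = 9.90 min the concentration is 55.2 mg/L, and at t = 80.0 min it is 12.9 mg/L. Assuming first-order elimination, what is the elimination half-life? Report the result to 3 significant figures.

k = ln(C₁/C₂) / (t₂ − t₁) = ln(55.2/12.9) / (80.0 − 9.90)
  = 1.454 / 70.10 = 0.02074 min⁻¹
t½ = ln 2 / k = ln 2 / 0.02074 ≈ 33.4 minutes

33.4 minutes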